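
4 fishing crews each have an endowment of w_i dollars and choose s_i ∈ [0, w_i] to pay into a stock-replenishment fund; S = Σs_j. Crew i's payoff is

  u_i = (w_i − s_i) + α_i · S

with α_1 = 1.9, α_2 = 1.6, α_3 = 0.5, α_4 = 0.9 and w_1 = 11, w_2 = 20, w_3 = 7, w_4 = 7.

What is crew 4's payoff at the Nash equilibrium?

∂u_i/∂s_i = α_i − 1, so crew i contributes w_i if α_i > 1, else 0.
α_i > 1 for i ∈ {1, 2}; NE contributions (11, 20, 0, 0), S = 31.
u_4 = (7 − 0) + 0.9·31 = 34.9.

34.9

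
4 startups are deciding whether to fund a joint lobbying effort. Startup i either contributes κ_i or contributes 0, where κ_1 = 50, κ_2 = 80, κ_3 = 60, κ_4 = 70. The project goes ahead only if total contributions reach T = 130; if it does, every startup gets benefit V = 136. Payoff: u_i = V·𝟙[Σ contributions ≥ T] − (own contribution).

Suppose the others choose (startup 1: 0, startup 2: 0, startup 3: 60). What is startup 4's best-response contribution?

70

Others' total = 60. Contributing 70 brings total to 130 ≥ 130: gain V − κ_4 = 66.
Best response: 70.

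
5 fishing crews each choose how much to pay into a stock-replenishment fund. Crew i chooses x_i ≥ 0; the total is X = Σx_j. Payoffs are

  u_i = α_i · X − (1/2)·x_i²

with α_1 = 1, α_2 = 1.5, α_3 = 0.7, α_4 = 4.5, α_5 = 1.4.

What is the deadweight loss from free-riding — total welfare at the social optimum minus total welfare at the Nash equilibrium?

Crew i's FOC: ∂u_i/∂x_i = α_i − x_i = 0, so x_i* = α_i.
NE contributions = (1, 1.5, 0.7, 4.5, 1.4); X = 9.1.
W^NE = (Σα)·X − ½Σα_i² = 9.1² − ½·25.95 = 69.835.
Planner sets x_i = Σα_j = 9.1 for every i, so X^SO = 5·9.1 = 45.5.
W^SO = (Σα)·X^SO − ½·5·(Σα)² = (5/2)·9.1² = 207.025.
Deadweight loss = W^SO − W^NE = 137.19.

137.19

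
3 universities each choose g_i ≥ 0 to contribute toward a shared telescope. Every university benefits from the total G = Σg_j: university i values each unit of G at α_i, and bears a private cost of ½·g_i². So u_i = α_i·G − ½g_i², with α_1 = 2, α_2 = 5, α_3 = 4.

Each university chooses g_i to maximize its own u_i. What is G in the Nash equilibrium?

University i's FOC: ∂u_i/∂g_i = α_i − g_i = 0, so g_i* = α_i.
NE contributions = (2, 5, 4); G = 11.

11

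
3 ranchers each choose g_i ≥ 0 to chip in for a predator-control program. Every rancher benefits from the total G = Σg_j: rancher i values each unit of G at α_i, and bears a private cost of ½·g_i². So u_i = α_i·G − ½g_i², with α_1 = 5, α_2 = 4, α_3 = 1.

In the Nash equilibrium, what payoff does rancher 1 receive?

Rancher i's FOC: ∂u_i/∂g_i = α_i − g_i = 0, so g_i* = α_i.
NE contributions = (5, 4, 1); G = 10.
u_1 = α_1·G − ½·(g_1)² = 5·10 − ½·5² = 37.5.

37.5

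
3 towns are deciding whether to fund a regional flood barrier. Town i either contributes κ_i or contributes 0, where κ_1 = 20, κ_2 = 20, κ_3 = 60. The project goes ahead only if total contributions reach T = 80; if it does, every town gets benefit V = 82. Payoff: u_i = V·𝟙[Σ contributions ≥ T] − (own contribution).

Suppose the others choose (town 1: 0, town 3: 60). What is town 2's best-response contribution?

20

Others' total = 60. Contributing 20 brings total to 80 ≥ 80: gain V − κ_2 = 62.
Best response: 20.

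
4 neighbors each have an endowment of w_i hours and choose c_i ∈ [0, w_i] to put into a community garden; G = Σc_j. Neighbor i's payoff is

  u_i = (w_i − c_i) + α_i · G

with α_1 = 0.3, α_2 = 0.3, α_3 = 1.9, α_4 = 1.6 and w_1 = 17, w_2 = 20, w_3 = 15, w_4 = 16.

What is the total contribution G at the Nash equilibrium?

∂u_i/∂c_i = α_i − 1, so neighbor i contributes w_i if α_i > 1, else 0.
α_i > 1 for i ∈ {3, 4}; NE contributions (0, 0, 15, 16), G = 31.

31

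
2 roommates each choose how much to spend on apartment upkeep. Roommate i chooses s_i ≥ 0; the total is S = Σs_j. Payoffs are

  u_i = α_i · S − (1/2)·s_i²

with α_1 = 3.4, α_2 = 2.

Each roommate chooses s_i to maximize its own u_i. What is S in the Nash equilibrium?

Roommate i's FOC: ∂u_i/∂s_i = α_i − s_i = 0, so s_i* = α_i.
NE contributions = (3.4, 2); S = 5.4.

5.4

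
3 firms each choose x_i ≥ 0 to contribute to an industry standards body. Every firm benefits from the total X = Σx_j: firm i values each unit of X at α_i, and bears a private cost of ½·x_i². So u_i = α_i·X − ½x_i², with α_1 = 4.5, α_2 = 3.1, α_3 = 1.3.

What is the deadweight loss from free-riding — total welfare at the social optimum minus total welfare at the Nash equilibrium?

55.38

Firm i's FOC: ∂u_i/∂x_i = α_i − x_i = 0, so x_i* = α_i.
NE contributions = (4.5, 3.1, 1.3); X = 8.9.
W^NE = (Σα)·X − ½Σα_i² = 8.9² − ½·31.55 = 63.435.
Planner sets x_i = Σα_j = 8.9 for every i, so X^SO = 3·8.9 = 26.7.
W^SO = (Σα)·X^SO − ½·3·(Σα)² = (3/2)·8.9² = 118.815.
Deadweight loss = W^SO − W^NE = 55.38.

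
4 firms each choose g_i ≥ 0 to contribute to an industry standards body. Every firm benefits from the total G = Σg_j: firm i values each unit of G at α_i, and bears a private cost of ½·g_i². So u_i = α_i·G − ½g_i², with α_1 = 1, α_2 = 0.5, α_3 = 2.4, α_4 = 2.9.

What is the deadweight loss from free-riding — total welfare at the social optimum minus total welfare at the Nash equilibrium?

Firm i's FOC: ∂u_i/∂g_i = α_i − g_i = 0, so g_i* = α_i.
NE contributions = (1, 0.5, 2.4, 2.9); G = 6.8.
W^NE = (Σα)·G − ½Σα_i² = 6.8² − ½·15.42 = 38.53.
Planner sets g_i = Σα_j = 6.8 for every i, so G^SO = 4·6.8 = 27.2.
W^SO = (Σα)·G^SO − ½·4·(Σα)² = (4/2)·6.8² = 92.48.
Deadweight loss = W^SO − W^NE = 53.95.

53.95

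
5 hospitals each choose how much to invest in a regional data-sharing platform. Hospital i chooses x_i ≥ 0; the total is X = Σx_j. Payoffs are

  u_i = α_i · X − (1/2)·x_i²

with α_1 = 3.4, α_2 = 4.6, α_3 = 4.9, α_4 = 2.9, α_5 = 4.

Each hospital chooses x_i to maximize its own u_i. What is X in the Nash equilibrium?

19.8

Hospital i's FOC: ∂u_i/∂x_i = α_i − x_i = 0, so x_i* = α_i.
NE contributions = (3.4, 4.6, 4.9, 2.9, 4); X = 19.8.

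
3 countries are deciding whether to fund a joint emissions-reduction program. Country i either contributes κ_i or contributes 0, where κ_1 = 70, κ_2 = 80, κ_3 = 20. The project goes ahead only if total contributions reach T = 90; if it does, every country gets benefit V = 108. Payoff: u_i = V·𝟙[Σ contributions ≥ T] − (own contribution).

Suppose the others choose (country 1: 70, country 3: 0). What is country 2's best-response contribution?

Others' total = 70. Contributing 80 brings total to 150 ≥ 90: gain V − κ_2 = 28.
Best response: 80.

80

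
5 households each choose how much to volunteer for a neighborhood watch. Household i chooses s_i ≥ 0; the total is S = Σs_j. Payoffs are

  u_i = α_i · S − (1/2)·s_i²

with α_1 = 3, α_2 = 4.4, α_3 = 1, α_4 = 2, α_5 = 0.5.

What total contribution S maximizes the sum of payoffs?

54.5

Planner FOC: ∂(Σu_j)/∂s_i = (Σα_j) − s_i = 0, so s_i^SO = Σα_j = 10.9 for every i; S^SO = 54.5.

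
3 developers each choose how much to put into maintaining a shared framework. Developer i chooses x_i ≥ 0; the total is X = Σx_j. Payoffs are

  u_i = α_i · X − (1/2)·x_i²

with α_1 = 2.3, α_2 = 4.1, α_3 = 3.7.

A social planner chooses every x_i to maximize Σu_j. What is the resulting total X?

Planner FOC: ∂(Σu_j)/∂x_i = (Σα_j) − x_i = 0, so x_i^SO = Σα_j = 10.1 for every i; X^SO = 30.3.

30.3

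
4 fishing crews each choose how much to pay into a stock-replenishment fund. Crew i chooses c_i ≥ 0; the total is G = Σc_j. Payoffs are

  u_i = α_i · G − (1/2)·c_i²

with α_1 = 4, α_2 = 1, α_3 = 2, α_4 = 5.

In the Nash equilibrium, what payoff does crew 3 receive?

22

Crew i's FOC: ∂u_i/∂c_i = α_i − c_i = 0, so c_i* = α_i.
NE contributions = (4, 1, 2, 5); G = 12.
u_3 = α_3·G − ½·(c_3)² = 2·12 − ½·2² = 22.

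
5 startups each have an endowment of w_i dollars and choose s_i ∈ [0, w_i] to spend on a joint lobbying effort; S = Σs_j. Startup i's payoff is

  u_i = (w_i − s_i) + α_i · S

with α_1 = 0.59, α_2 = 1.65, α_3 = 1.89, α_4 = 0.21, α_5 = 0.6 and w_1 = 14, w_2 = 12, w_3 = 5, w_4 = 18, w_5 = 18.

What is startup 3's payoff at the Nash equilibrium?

∂u_i/∂s_i = α_i − 1, so startup i contributes w_i if α_i > 1, else 0.
α_i > 1 for i ∈ {2, 3}; NE contributions (0, 12, 5, 0, 0), S = 17.
u_3 = (5 − 5) + 1.89·17 = 32.13.

32.13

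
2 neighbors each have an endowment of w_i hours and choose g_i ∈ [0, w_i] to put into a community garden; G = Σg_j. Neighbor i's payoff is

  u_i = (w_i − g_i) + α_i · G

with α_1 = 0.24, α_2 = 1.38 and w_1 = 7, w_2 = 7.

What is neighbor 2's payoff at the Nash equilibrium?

9.66

∂u_i/∂g_i = α_i − 1, so neighbor i contributes w_i if α_i > 1, else 0.
α_i > 1 for i ∈ {2}; NE contributions (0, 7), G = 7.
u_2 = (7 − 7) + 1.38·7 = 9.66.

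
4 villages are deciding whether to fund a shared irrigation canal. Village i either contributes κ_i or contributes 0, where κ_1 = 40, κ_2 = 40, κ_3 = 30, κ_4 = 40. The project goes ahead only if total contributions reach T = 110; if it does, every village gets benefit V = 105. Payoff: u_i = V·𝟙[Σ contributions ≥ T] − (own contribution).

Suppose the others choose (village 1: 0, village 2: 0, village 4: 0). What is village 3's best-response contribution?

Others' total = 0. Even contributing 30 gives 30 < 110: no benefit either way.
Best response: 0.

0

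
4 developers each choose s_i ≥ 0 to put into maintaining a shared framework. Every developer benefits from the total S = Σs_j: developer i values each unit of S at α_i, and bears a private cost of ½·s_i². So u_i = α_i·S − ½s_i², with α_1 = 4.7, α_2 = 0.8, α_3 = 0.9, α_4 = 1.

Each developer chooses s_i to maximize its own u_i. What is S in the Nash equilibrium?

Developer i's FOC: ∂u_i/∂s_i = α_i − s_i = 0, so s_i* = α_i.
NE contributions = (4.7, 0.8, 0.9, 1); S = 7.4.

7.4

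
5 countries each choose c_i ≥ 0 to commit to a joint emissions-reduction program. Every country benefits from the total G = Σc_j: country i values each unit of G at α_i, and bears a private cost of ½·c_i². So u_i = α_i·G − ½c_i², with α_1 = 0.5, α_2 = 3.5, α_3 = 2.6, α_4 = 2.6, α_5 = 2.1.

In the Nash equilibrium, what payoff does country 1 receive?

Country i's FOC: ∂u_i/∂c_i = α_i − c_i = 0, so c_i* = α_i.
NE contributions = (0.5, 3.5, 2.6, 2.6, 2.1); G = 11.3.
u_1 = α_1·G − ½·(c_1)² = 0.5·11.3 − ½·0.5² = 5.525.

5.525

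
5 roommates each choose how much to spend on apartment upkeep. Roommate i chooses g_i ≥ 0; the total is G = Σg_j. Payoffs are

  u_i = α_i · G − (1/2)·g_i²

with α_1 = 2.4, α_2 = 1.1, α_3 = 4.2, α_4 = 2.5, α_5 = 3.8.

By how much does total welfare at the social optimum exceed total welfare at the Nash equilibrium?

316.65

Roommate i's FOC: ∂u_i/∂g_i = α_i − g_i = 0, so g_i* = α_i.
NE contributions = (2.4, 1.1, 4.2, 2.5, 3.8); G = 14.
W^NE = (Σα)·G − ½Σα_i² = 14² − ½·45.3 = 173.35.
Planner sets g_i = Σα_j = 14 for every i, so G^SO = 5·14 = 70.
W^SO = (Σα)·G^SO − ½·5·(Σα)² = (5/2)·14² = 490.
Deadweight loss = W^SO − W^NE = 316.65.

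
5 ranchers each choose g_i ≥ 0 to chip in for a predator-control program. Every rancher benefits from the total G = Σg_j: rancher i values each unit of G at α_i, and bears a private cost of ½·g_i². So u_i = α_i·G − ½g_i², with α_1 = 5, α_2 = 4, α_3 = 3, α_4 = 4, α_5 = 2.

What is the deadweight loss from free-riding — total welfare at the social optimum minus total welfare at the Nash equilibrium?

521

Rancher i's FOC: ∂u_i/∂g_i = α_i − g_i = 0, so g_i* = α_i.
NE contributions = (5, 4, 3, 4, 2); G = 18.
W^NE = (Σα)·G − ½Σα_i² = 18² − ½·70 = 289.
Planner sets g_i = Σα_j = 18 for every i, so G^SO = 5·18 = 90.
W^SO = (Σα)·G^SO − ½·5·(Σα)² = (5/2)·18² = 810.
Deadweight loss = W^SO − W^NE = 521.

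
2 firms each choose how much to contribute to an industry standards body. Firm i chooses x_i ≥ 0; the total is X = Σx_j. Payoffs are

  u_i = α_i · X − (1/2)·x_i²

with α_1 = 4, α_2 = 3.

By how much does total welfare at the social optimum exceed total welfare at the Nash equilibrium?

12.5

Firm i's FOC: ∂u_i/∂x_i = α_i − x_i = 0, so x_i* = α_i.
NE contributions = (4, 3); X = 7.
W^NE = (Σα)·X − ½Σα_i² = 7² − ½·25 = 36.5.
Planner sets x_i = Σα_j = 7 for every i, so X^SO = 2·7 = 14.
W^SO = (Σα)·X^SO − ½·2·(Σα)² = (2/2)·7² = 49.
Deadweight loss = W^SO − W^NE = 12.5.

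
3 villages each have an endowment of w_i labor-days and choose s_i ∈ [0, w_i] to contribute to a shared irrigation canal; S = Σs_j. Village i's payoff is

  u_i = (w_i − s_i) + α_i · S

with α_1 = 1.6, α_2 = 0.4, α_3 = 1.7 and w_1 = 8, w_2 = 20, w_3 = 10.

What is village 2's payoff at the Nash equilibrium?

∂u_i/∂s_i = α_i − 1, so village i contributes w_i if α_i > 1, else 0.
α_i > 1 for i ∈ {1, 3}; NE contributions (8, 0, 10), S = 18.
u_2 = (20 − 0) + 0.4·18 = 27.2.

27.2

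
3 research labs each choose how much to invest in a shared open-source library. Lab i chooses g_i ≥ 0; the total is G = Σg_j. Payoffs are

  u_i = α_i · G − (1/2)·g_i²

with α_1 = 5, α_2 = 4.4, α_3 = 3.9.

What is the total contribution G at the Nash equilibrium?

Lab i's FOC: ∂u_i/∂g_i = α_i − g_i = 0, so g_i* = α_i.
NE contributions = (5, 4.4, 3.9); G = 13.3.

13.3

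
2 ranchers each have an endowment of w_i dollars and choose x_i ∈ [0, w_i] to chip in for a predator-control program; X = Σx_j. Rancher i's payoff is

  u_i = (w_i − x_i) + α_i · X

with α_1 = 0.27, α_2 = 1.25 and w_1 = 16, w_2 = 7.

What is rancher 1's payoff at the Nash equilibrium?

17.89

∂u_i/∂x_i = α_i − 1, so rancher i contributes w_i if α_i > 1, else 0.
α_i > 1 for i ∈ {2}; NE contributions (0, 7), X = 7.
u_1 = (16 − 0) + 0.27·7 = 17.89.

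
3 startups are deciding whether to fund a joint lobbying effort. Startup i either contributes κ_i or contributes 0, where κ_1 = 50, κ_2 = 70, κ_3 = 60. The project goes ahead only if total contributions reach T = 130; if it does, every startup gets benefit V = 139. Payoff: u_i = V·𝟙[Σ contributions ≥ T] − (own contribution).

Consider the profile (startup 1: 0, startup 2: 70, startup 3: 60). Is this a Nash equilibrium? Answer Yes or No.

Total = 130 ≥ 130: provided.
Startup 1 (pledges 0, payoff 139): pledging 50 → total 180, payoff 89. No gain.
Startup 2 (pledges 70, payoff 69): dropping to 0 → total 60, payoff 0. No gain.
Startup 3 (pledges 60, payoff 79): dropping to 0 → total 70, payoff 0. No gain.

Yes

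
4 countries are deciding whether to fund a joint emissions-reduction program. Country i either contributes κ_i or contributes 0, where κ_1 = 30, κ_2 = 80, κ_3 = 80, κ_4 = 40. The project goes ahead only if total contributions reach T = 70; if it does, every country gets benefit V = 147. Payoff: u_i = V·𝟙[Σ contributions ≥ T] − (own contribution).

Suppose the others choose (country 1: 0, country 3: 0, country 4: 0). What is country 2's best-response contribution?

Others' total = 0. Contributing 80 brings total to 80 ≥ 70: gain V − κ_2 = 67.
Best response: 80.

80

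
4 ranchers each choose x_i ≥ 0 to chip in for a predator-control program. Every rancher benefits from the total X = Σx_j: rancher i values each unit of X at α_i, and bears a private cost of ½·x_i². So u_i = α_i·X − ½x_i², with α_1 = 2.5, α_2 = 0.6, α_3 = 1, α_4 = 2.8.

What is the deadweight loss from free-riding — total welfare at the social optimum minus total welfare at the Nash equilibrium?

55.335

Rancher i's FOC: ∂u_i/∂x_i = α_i − x_i = 0, so x_i* = α_i.
NE contributions = (2.5, 0.6, 1, 2.8); X = 6.9.
W^NE = (Σα)·X − ½Σα_i² = 6.9² − ½·15.45 = 39.885.
Planner sets x_i = Σα_j = 6.9 for every i, so X^SO = 4·6.9 = 27.6.
W^SO = (Σα)·X^SO − ½·4·(Σα)² = (4/2)·6.9² = 95.22.
Deadweight loss = W^SO − W^NE = 55.335.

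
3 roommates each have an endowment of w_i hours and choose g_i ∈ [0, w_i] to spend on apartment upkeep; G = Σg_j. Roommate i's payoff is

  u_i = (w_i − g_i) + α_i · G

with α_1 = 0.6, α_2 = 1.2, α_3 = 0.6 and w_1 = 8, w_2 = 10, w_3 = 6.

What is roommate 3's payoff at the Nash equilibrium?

∂u_i/∂g_i = α_i − 1, so roommate i contributes w_i if α_i > 1, else 0.
α_i > 1 for i ∈ {2}; NE contributions (0, 10, 0), G = 10.
u_3 = (6 − 0) + 0.6·10 = 12.

12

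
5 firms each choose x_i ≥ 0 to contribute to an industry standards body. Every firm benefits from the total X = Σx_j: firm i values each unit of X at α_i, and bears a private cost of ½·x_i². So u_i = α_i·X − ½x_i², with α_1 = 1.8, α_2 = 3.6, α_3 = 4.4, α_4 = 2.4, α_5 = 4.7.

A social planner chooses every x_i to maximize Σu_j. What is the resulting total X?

Planner FOC: ∂(Σu_j)/∂x_i = (Σα_j) − x_i = 0, so x_i^SO = Σα_j = 16.9 for every i; X^SO = 84.5.

84.5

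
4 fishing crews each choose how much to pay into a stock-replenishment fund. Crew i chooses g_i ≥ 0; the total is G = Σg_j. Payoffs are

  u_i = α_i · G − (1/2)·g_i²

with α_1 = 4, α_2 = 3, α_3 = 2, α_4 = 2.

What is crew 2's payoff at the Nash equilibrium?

28.5

Crew i's FOC: ∂u_i/∂g_i = α_i − g_i = 0, so g_i* = α_i.
NE contributions = (4, 3, 2, 2); G = 11.
u_2 = α_2·G − ½·(g_2)² = 3·11 − ½·3² = 28.5.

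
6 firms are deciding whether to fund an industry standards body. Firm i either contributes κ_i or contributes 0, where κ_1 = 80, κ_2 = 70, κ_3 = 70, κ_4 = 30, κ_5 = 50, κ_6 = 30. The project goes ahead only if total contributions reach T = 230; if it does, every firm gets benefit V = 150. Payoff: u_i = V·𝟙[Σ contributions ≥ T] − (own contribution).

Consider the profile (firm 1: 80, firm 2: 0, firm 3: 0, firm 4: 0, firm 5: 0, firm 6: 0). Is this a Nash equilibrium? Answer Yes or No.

No

Total = 80 < 230: not provided.
Firm 1 (pledges 80, payoff -80): dropping to 0 → total 0, payoff 0. Profitable deviation.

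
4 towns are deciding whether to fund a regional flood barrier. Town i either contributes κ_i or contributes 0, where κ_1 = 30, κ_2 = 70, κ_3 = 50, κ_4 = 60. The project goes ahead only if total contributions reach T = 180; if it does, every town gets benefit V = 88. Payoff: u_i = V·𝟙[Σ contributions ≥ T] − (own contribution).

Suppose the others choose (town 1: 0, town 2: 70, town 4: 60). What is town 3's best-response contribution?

Others' total = 130. Contributing 50 brings total to 180 ≥ 180: gain V − κ_3 = 38.
Best response: 50.

50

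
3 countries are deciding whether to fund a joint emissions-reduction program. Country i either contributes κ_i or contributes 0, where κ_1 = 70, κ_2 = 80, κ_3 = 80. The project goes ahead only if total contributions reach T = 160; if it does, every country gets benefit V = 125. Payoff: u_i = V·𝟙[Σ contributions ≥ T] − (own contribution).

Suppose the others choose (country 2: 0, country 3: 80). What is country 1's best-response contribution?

0

Others' total = 80. Even contributing 70 gives 150 < 160: no benefit either way.
Best response: 0.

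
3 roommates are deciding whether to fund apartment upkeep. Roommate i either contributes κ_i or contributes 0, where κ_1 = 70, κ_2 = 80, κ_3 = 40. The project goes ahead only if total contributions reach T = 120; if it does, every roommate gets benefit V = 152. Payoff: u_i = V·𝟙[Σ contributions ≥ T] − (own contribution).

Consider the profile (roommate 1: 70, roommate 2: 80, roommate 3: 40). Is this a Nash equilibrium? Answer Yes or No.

Total = 190 ≥ 120: provided.
Roommate 1 (pledges 70, payoff 82): dropping to 0 → total 120, payoff 152. Profitable deviation.

No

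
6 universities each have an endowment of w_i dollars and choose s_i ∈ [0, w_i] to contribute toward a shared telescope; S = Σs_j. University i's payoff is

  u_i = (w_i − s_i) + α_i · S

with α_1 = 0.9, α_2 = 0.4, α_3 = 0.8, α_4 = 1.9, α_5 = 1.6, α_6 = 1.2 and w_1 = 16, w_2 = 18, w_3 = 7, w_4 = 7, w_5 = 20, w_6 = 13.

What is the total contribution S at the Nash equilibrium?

40

∂u_i/∂s_i = α_i − 1, so university i contributes w_i if α_i > 1, else 0.
α_i > 1 for i ∈ {4, 5, 6}; NE contributions (0, 0, 0, 7, 20, 13), S = 40.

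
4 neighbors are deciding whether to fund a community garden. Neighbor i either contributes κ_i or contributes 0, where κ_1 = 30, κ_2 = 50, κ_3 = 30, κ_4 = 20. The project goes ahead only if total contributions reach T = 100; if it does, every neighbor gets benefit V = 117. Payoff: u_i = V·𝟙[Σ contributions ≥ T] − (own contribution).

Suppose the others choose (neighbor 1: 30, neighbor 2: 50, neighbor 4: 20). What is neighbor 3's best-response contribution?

Others' total = 100 ≥ 100; contributing adds cost 30 for no extra benefit.
Best response: 0.

0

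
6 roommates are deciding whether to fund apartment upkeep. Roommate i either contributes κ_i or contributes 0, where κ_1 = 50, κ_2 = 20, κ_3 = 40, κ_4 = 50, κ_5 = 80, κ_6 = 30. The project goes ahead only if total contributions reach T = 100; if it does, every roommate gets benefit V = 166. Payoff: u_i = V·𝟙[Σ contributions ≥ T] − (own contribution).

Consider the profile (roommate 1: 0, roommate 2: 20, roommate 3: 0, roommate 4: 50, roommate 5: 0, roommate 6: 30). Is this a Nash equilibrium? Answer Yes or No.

Total = 100 ≥ 100: provided.
Roommate 1 (pledges 0, payoff 166): pledging 50 → total 150, payoff 116. No gain.
Roommate 2 (pledges 20, payoff 146): dropping to 0 → total 80, payoff 0. No gain.
Roommate 3 (pledges 0, payoff 166): pledging 40 → total 140, payoff 126. No gain.
Roommate 4 (pledges 50, payoff 116): dropping to 0 → total 50, payoff 0. No gain.
Roommate 5 (pledges 0, payoff 166): pledging 80 → total 180, payoff 86. No gain.
Roommate 6 (pledges 30, payoff 136): dropping to 0 → total 70, payoff 0. No gain.

Yes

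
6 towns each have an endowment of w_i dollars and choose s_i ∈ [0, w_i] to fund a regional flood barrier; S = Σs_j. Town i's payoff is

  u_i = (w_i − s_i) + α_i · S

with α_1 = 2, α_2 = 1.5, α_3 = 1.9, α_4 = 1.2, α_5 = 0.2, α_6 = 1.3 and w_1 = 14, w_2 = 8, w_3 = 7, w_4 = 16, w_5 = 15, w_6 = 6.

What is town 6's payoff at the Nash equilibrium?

∂u_i/∂s_i = α_i − 1, so town i contributes w_i if α_i > 1, else 0.
α_i > 1 for i ∈ {1, 2, 3, 4, 6}; NE contributions (14, 8, 7, 16, 0, 6), S = 51.
u_6 = (6 − 6) + 1.3·51 = 66.3.

66.3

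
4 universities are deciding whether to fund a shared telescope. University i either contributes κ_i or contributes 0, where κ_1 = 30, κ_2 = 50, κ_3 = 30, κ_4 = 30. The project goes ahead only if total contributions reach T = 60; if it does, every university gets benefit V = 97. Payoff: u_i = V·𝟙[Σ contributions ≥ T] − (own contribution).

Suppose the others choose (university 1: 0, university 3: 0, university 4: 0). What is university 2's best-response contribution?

Others' total = 0. Even contributing 50 gives 50 < 60: no benefit either way.
Best response: 0.

0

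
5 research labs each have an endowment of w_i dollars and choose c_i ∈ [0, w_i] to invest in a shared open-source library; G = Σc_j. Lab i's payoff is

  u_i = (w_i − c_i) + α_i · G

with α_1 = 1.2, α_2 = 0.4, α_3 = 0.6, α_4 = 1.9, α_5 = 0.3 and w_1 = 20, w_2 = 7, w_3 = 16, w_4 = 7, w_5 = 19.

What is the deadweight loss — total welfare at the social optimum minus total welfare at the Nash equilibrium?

142.8

∂u_i/∂c_i = α_i − 1, so lab i contributes w_i if α_i > 1, else 0.
α_i > 1 for i ∈ {1, 4}; NE contributions (20, 0, 0, 7, 0), G = 27.
W^NE = Σw_i − G^NE + (Σα_i)·G^NE = 69 + 3.4·27 = 160.8.
Planner: ∂(Σu_j)/∂c_i = Σα_j − 1 = 3.4 > 0, so everyone contributes w_i; G^SO = 69, W^SO = 69 + 3.4·69 = 303.6.
Deadweight loss = 142.8.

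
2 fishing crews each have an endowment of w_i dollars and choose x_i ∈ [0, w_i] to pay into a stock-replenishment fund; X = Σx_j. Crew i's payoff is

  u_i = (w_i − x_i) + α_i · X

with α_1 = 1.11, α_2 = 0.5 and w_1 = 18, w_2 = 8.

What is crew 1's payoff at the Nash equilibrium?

19.98

∂u_i/∂x_i = α_i − 1, so crew i contributes w_i if α_i > 1, else 0.
α_i > 1 for i ∈ {1}; NE contributions (18, 0), X = 18.
u_1 = (18 − 18) + 1.11·18 = 19.98.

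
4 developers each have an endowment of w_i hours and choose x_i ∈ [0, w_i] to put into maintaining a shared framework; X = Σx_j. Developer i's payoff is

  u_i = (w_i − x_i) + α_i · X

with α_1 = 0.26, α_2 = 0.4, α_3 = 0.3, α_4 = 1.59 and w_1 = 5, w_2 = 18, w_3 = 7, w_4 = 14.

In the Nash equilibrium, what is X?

∂u_i/∂x_i = α_i − 1, so developer i contributes w_i if α_i > 1, else 0.
α_i > 1 for i ∈ {4}; NE contributions (0, 0, 0, 14), X = 14.

14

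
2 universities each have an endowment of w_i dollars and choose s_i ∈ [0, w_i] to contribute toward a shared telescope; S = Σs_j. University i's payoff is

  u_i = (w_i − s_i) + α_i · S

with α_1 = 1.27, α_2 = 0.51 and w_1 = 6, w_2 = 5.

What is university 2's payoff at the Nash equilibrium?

8.06

∂u_i/∂s_i = α_i − 1, so university i contributes w_i if α_i > 1, else 0.
α_i > 1 for i ∈ {1}; NE contributions (6, 0), S = 6.
u_2 = (5 − 0) + 0.51·6 = 8.06.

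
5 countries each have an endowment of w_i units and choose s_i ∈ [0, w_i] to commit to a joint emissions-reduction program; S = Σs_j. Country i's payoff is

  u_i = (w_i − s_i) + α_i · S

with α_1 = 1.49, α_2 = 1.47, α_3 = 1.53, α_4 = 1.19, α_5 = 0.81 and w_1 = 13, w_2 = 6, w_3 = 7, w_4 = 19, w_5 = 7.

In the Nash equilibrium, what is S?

∂u_i/∂s_i = α_i − 1, so country i contributes w_i if α_i > 1, else 0.
α_i > 1 for i ∈ {1, 2, 3, 4}; NE contributions (13, 6, 7, 19, 0), S = 45.

45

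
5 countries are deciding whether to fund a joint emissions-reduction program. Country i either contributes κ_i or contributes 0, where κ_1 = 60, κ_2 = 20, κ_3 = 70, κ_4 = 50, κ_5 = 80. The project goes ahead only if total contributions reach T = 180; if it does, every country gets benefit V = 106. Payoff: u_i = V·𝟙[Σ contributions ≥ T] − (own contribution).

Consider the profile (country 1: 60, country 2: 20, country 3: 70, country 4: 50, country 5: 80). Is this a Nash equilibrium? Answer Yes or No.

Total = 280 ≥ 180: provided.
Country 1 (pledges 60, payoff 46): dropping to 0 → total 220, payoff 106. Profitable deviation.

No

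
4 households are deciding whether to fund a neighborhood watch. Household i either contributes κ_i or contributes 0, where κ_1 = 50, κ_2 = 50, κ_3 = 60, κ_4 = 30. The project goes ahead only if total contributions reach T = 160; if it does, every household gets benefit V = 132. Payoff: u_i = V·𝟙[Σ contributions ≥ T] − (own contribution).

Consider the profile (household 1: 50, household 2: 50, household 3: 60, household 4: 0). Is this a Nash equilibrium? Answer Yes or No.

Yes

Total = 160 ≥ 160: provided.
Household 1 (pledges 50, payoff 82): dropping to 0 → total 110, payoff 0. No gain.
Household 2 (pledges 50, payoff 82): dropping to 0 → total 110, payoff 0. No gain.
Household 3 (pledges 60, payoff 72): dropping to 0 → total 100, payoff 0. No gain.
Household 4 (pledges 0, payoff 132): pledging 30 → total 190, payoff 102. No gain.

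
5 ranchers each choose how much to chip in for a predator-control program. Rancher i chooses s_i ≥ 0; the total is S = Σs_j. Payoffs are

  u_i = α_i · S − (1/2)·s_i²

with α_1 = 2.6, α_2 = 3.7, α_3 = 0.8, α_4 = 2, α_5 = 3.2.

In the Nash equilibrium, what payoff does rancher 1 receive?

28.6

Rancher i's FOC: ∂u_i/∂s_i = α_i − s_i = 0, so s_i* = α_i.
NE contributions = (2.6, 3.7, 0.8, 2, 3.2); S = 12.3.
u_1 = α_1·S − ½·(s_1)² = 2.6·12.3 − ½·2.6² = 28.6.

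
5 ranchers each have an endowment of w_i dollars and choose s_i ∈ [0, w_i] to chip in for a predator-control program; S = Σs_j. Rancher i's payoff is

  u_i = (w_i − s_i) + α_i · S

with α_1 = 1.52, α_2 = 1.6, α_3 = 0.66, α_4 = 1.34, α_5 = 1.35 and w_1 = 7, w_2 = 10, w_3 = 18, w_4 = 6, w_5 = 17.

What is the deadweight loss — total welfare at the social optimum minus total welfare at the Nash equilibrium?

98.46

∂u_i/∂s_i = α_i − 1, so rancher i contributes w_i if α_i > 1, else 0.
α_i > 1 for i ∈ {1, 2, 4, 5}; NE contributions (7, 10, 0, 6, 17), S = 40.
W^NE = Σw_i − S^NE + (Σα_i)·S^NE = 58 + 5.47·40 = 276.8.
Planner: ∂(Σu_j)/∂s_i = Σα_j − 1 = 5.47 > 0, so everyone contributes w_i; S^SO = 58, W^SO = 58 + 5.47·58 = 375.26.
Deadweight loss = 98.46.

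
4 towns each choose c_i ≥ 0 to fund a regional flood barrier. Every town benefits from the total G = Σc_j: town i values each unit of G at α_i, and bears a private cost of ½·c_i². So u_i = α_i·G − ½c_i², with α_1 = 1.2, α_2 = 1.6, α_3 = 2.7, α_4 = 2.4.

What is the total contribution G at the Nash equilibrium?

7.9

Town i's FOC: ∂u_i/∂c_i = α_i − c_i = 0, so c_i* = α_i.
NE contributions = (1.2, 1.6, 2.7, 2.4); G = 7.9.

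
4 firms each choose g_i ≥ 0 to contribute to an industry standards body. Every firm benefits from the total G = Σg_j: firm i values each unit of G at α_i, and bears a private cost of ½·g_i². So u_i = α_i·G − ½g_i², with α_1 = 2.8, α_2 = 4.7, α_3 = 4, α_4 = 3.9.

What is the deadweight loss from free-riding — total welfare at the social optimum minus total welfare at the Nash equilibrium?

267.73

Firm i's FOC: ∂u_i/∂g_i = α_i − g_i = 0, so g_i* = α_i.
NE contributions = (2.8, 4.7, 4, 3.9); G = 15.4.
W^NE = (Σα)·G − ½Σα_i² = 15.4² − ½·61.14 = 206.59.
Planner sets g_i = Σα_j = 15.4 for every i, so G^SO = 4·15.4 = 61.6.
W^SO = (Σα)·G^SO − ½·4·(Σα)² = (4/2)·15.4² = 474.32.
Deadweight loss = W^SO − W^NE = 267.73.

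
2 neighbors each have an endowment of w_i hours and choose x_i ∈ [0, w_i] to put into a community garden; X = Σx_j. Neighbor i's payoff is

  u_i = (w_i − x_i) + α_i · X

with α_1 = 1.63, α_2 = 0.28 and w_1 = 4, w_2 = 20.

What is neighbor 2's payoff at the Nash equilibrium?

21.12

∂u_i/∂x_i = α_i − 1, so neighbor i contributes w_i if α_i > 1, else 0.
α_i > 1 for i ∈ {1}; NE contributions (4, 0), X = 4.
u_2 = (20 − 0) + 0.28·4 = 21.12.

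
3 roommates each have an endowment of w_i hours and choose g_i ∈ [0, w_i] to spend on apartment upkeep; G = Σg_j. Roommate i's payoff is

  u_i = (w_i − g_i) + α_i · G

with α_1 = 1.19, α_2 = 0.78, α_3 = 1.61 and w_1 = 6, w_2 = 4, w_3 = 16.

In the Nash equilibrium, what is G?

22

∂u_i/∂g_i = α_i − 1, so roommate i contributes w_i if α_i > 1, else 0.
α_i > 1 for i ∈ {1, 3}; NE contributions (6, 0, 16), G = 22.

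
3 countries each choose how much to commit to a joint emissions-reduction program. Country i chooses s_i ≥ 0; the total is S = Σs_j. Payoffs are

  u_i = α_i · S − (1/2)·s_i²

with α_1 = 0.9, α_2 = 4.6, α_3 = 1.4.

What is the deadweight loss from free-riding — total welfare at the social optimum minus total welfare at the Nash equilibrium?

Country i's FOC: ∂u_i/∂s_i = α_i − s_i = 0, so s_i* = α_i.
NE contributions = (0.9, 4.6, 1.4); S = 6.9.
W^NE = (Σα)·S − ½Σα_i² = 6.9² − ½·23.93 = 35.645.
Planner sets s_i = Σα_j = 6.9 for every i, so S^SO = 3·6.9 = 20.7.
W^SO = (Σα)·S^SO − ½·3·(Σα)² = (3/2)·6.9² = 71.415.
Deadweight loss = W^SO − W^NE = 35.77.

35.77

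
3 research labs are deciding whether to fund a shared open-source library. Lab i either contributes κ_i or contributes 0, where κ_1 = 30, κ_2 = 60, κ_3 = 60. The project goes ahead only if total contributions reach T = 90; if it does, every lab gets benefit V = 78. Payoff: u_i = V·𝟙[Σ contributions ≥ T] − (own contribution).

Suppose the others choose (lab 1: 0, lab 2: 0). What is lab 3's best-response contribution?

Others' total = 0. Even contributing 60 gives 60 < 90: no benefit either way.
Best response: 0.

0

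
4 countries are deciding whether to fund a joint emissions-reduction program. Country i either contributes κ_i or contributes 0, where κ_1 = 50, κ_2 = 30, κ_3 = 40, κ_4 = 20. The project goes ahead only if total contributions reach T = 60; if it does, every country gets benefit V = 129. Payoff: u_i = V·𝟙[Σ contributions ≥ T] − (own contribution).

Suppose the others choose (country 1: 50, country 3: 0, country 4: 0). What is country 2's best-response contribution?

Others' total = 50. Contributing 30 brings total to 80 ≥ 60: gain V − κ_2 = 99.
Best response: 30.

30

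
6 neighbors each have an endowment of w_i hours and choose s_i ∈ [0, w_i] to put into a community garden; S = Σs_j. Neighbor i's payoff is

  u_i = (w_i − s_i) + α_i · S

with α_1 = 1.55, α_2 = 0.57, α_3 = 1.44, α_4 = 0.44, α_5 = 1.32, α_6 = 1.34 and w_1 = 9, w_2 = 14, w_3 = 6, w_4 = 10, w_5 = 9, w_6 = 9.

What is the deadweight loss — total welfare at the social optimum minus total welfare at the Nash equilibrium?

∂u_i/∂s_i = α_i − 1, so neighbor i contributes w_i if α_i > 1, else 0.
α_i > 1 for i ∈ {1, 3, 5, 6}; NE contributions (9, 0, 6, 0, 9, 9), S = 33.
W^NE = Σw_i − S^NE + (Σα_i)·S^NE = 57 + 5.66·33 = 243.78.
Planner: ∂(Σu_j)/∂s_i = Σα_j − 1 = 5.66 > 0, so everyone contributes w_i; S^SO = 57, W^SO = 57 + 5.66·57 = 379.62.
Deadweight loss = 135.84.

135.84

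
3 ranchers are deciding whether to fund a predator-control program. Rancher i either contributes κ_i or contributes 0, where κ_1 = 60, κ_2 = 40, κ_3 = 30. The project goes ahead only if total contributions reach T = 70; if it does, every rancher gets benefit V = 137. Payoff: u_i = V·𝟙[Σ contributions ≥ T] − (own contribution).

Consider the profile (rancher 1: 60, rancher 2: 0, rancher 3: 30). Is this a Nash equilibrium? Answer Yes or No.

Total = 90 ≥ 70: provided.
Rancher 1 (pledges 60, payoff 77): dropping to 0 → total 30, payoff 0. No gain.
Rancher 2 (pledges 0, payoff 137): pledging 40 → total 130, payoff 97. No gain.
Rancher 3 (pledges 30, payoff 107): dropping to 0 → total 60, payoff 0. No gain.

Yes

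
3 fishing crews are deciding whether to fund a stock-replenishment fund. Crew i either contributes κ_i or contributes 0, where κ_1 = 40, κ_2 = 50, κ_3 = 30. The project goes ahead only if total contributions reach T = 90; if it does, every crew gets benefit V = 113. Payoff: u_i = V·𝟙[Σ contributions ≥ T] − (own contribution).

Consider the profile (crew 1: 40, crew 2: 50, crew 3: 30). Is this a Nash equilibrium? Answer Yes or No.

Total = 120 ≥ 90: provided.
Crew 1 (pledges 40, payoff 73): dropping to 0 → total 80, payoff 0. No gain.
Crew 2 (pledges 50, payoff 63): dropping to 0 → total 70, payoff 0. No gain.
Crew 3 (pledges 30, payoff 83): dropping to 0 → total 90, payoff 113. Profitable deviation.

No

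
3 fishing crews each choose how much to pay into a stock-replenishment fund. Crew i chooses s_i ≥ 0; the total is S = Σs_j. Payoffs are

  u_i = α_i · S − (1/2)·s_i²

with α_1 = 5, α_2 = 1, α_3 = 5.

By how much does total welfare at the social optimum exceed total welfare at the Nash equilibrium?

Crew i's FOC: ∂u_i/∂s_i = α_i − s_i = 0, so s_i* = α_i.
NE contributions = (5, 1, 5); S = 11.
W^NE = (Σα)·S − ½Σα_i² = 11² − ½·51 = 95.5.
Planner sets s_i = Σα_j = 11 for every i, so S^SO = 3·11 = 33.
W^SO = (Σα)·S^SO − ½·3·(Σα)² = (3/2)·11² = 181.5.
Deadweight loss = W^SO − W^NE = 86.

86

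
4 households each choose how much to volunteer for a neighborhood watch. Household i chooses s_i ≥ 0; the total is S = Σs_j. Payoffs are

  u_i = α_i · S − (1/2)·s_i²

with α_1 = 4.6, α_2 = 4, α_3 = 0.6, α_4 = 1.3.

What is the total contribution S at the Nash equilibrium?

10.5

Household i's FOC: ∂u_i/∂s_i = α_i − s_i = 0, so s_i* = α_i.
NE contributions = (4.6, 4, 0.6, 1.3); S = 10.5.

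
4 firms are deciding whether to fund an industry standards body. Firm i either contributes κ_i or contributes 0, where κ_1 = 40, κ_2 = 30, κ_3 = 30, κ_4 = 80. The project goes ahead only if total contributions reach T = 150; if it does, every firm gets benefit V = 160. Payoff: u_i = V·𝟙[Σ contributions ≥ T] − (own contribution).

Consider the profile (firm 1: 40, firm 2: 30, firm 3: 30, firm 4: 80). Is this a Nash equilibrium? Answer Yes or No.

Total = 180 ≥ 150: provided.
Firm 1 (pledges 40, payoff 120): dropping to 0 → total 140, payoff 0. No gain.
Firm 2 (pledges 30, payoff 130): dropping to 0 → total 150, payoff 160. Profitable deviation.

No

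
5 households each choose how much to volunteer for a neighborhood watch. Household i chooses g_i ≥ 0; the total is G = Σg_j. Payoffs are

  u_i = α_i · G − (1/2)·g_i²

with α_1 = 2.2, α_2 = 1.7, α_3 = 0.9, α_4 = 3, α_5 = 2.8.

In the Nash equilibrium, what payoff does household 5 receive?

Household i's FOC: ∂u_i/∂g_i = α_i − g_i = 0, so g_i* = α_i.
NE contributions = (2.2, 1.7, 0.9, 3, 2.8); G = 10.6.
u_5 = α_5·G − ½·(g_5)² = 2.8·10.6 − ½·2.8² = 25.76.

25.76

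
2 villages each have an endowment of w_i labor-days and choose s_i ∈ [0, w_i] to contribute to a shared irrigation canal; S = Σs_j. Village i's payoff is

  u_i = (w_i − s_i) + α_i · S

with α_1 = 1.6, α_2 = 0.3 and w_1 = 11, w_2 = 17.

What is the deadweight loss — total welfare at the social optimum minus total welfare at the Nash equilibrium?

15.3

∂u_i/∂s_i = α_i − 1, so village i contributes w_i if α_i > 1, else 0.
α_i > 1 for i ∈ {1}; NE contributions (11, 0), S = 11.
W^NE = Σw_i − S^NE + (Σα_i)·S^NE = 28 + 0.9·11 = 37.9.
Planner: ∂(Σu_j)/∂s_i = Σα_j − 1 = 0.9 > 0, so everyone contributes w_i; S^SO = 28, W^SO = 28 + 0.9·28 = 53.2.
Deadweight loss = 15.3.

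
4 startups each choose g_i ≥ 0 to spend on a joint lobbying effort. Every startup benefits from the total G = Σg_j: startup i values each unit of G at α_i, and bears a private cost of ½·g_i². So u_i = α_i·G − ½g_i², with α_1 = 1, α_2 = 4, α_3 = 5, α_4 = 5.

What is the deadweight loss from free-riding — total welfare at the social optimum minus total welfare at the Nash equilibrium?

Startup i's FOC: ∂u_i/∂g_i = α_i − g_i = 0, so g_i* = α_i.
NE contributions = (1, 4, 5, 5); G = 15.
W^NE = (Σα)·G − ½Σα_i² = 15² − ½·67 = 191.5.
Planner sets g_i = Σα_j = 15 for every i, so G^SO = 4·15 = 60.
W^SO = (Σα)·G^SO − ½·4·(Σα)² = (4/2)·15² = 450.
Deadweight loss = W^SO − W^NE = 258.5.

258.5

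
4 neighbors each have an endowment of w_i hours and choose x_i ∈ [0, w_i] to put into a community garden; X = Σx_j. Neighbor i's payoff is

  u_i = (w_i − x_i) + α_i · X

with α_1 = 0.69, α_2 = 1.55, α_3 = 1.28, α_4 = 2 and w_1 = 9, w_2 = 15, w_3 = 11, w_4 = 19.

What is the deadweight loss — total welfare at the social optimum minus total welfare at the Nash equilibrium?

∂u_i/∂x_i = α_i − 1, so neighbor i contributes w_i if α_i > 1, else 0.
α_i > 1 for i ∈ {2, 3, 4}; NE contributions (0, 15, 11, 19), X = 45.
W^NE = Σw_i − X^NE + (Σα_i)·X^NE = 54 + 4.52·45 = 257.4.
Planner: ∂(Σu_j)/∂x_i = Σα_j − 1 = 4.52 > 0, so everyone contributes w_i; X^SO = 54, W^SO = 54 + 4.52·54 = 298.08.
Deadweight loss = 40.68.

40.68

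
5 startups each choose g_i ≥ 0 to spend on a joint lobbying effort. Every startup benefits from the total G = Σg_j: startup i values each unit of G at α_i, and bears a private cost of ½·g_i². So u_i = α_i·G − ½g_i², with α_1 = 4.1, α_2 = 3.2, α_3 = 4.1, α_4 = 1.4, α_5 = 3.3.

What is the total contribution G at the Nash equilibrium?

Startup i's FOC: ∂u_i/∂g_i = α_i − g_i = 0, so g_i* = α_i.
NE contributions = (4.1, 3.2, 4.1, 1.4, 3.3); G = 16.1.

16.1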